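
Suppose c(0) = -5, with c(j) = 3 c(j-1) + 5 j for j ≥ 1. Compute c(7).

c(1) = 3(-5) + 5 = -10
c(2) = 3(-10) + 10 = -20
c(3) = 3(-20) + 15 = -45
c(4) = 3(-45) + 20 = -115
c(5) = 3(-115) + 25 = -320
c(6) = 3(-320) + 30 = -930
c(7) = 3(-930) + 35 = -2755

-2755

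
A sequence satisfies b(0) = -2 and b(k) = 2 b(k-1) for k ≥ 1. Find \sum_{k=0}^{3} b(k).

-30

b(1) = 2(-2) = -4
b(2) = 2(-4) = -8
b(3) = 2(-8) = -16
Sum = (-2) + (-4) + (-8) + (-16) = -30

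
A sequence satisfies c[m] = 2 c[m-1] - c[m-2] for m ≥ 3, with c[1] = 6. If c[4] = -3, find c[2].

3

Let c[2] = y.
c[3] = -6 + 2y
c[4] = -12 + 3y
So -12 + 3y = -3, giving y = 3.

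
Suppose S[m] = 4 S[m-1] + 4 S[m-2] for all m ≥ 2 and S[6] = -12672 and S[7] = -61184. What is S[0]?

Rearranging, S[m-2] = (S[m] - 4 S[m-1]) / 4.
S[5] = (-61184 - 4(-12672)) / 4 = -10496/4 = -2624
S[4] = (-12672 - 4(-2624)) / 4 = -2176/4 = -544
S[3] = (-2624 - 4(-544)) / 4 = -448/4 = -112
S[2] = (-544 - 4(-112)) / 4 = -96/4 = -24
S[1] = (-112 - 4(-24)) / 4 = -16/4 = -4
S[0] = (-24 - 4(-4)) / 4 = -8/4 = -2

-2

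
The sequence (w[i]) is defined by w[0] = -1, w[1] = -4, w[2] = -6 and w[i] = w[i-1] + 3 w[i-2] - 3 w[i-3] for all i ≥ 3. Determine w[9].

-444

w[3] = (-6) + 3·(-4) - 3·(-1) = -15
w[4] = (-15) + 3·(-6) - 3·(-4) = -21
w[5] = (-21) + 3·(-15) - 3·(-6) = -48
w[6] = (-48) + 3·(-21) - 3·(-15) = -66
w[7] = (-66) + 3·(-48) - 3·(-21) = -147
w[8] = (-147) + 3·(-66) - 3·(-48) = -201
w[9] = (-201) + 3·(-147) - 3·(-66) = -444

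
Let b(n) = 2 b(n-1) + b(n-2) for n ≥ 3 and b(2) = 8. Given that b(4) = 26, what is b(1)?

Let b(1) = v.
b(3) = 16 + v
b(4) = 40 + 2v
So 40 + 2v = 26, giving v = -7.

-7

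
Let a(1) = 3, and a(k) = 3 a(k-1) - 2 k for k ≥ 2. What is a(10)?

a(2) = 3(3) - 4 = 5
a(3) = 3(5) - 6 = 9
a(4) = 3(9) - 8 = 19
a(5) = 3(19) - 10 = 47
a(6) = 3(47) - 12 = 129
a(7) = 3(129) - 14 = 373
a(8) = 3(373) - 16 = 1103
a(9) = 3(1103) - 18 = 3291
a(10) = 3(3291) - 20 = 9853

9853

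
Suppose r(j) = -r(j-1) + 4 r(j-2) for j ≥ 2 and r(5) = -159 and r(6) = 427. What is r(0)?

2

Rearranging, r(j-2) = (r(j) + r(j-1)) / 4.
r(4) = (427 + (-159)) / 4 = 268/4 = 67
r(3) = (-159 + 67) / 4 = -92/4 = -23
r(2) = (67 + (-23)) / 4 = 44/4 = 11
r(1) = (-23 + 11) / 4 = -12/4 = -3
r(0) = (11 + (-3)) / 4 = 8/4 = 2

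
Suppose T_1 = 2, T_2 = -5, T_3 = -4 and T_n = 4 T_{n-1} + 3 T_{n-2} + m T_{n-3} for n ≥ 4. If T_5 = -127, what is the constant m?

T_4 = -31 + 2m
T_5 = -136 + 3m
So -136 + 3m = -127, giving m = 3.

3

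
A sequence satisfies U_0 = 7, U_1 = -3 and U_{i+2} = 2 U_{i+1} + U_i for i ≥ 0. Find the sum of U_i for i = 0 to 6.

U_2 = 2(-3) + 7 = 1
U_3 = 2(1) + (-3) = -1
U_4 = 2(-1) + 1 = -1
U_5 = 2(-1) + (-1) = -3
U_6 = 2(-3) + (-1) = -7
Sum = 7 + (-3) + 1 + (-1) + (-1) + (-3) + (-7) = -7

-7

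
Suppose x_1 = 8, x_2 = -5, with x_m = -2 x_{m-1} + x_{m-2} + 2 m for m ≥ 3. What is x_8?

x_3 = -2(-5) + 8 + 6 = 24
x_4 = -2(24) + (-5) + 8 = -45
x_5 = -2(-45) + 24 + 10 = 124
x_6 = -2(124) + (-45) + 12 = -281
x_7 = -2(-281) + 124 + 14 = 700
x_8 = -2(700) + (-281) + 16 = -1665

-1665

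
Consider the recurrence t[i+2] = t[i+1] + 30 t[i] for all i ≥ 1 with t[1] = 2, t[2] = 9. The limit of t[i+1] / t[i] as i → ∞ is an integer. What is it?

6

The characteristic equation is r^2 - r - 30 = 0, which factors as (r - 6)(r + 5) = 0.
So the roots are 6 and -5. Since |6| > |-5| and the coefficient of 6^i is non-zero, the ratio tends to 6.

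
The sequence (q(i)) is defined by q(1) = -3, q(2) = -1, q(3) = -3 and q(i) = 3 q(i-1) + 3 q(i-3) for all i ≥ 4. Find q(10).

-20979

q(4) = 3(-3) + 3(-3) = -18
q(5) = 3(-18) + 3(-1) = -57
q(6) = 3(-57) + 3(-3) = -180
q(7) = 3(-180) + 3(-18) = -594
q(8) = 3(-594) + 3(-57) = -1953
q(9) = 3(-1953) + 3(-180) = -6399
q(10) = 3(-6399) + 3(-594) = -20979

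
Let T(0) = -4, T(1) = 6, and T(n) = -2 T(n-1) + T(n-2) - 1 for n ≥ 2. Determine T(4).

-96

T(2) = -2·6 + (-4) - 1 = -17
T(3) = -2·(-17) + 6 - 1 = 39
T(4) = -2·39 + (-17) - 1 = -96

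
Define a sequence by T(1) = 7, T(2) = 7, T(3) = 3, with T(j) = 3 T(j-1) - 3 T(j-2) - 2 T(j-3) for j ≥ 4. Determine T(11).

T(4) = 3·3 - 3·7 - 2·7 = -26
T(5) = 3·(-26) - 3·3 - 2·7 = -101
T(6) = 3·(-101) - 3·(-26) - 2·3 = -231
T(7) = 3·(-231) - 3·(-101) - 2·(-26) = -338
T(8) = 3·(-338) - 3·(-231) - 2·(-101) = -119
T(9) = 3·(-119) - 3·(-338) - 2·(-231) = 1119
T(10) = 3·1119 - 3·(-119) - 2·(-338) = 4390
T(11) = 3·4390 - 3·1119 - 2·(-119) = 10051

10051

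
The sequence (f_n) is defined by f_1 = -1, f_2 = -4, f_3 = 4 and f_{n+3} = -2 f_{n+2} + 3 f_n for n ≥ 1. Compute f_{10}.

253

f_4 = -2(4) + 3(-1) = -11
f_5 = -2(-11) + 3(-4) = 10
f_6 = -2(10) + 3(4) = -8
f_7 = -2(-8) + 3(-11) = -17
f_8 = -2(-17) + 3(10) = 64
f_9 = -2(64) + 3(-8) = -152
f_{10} = -2(-152) + 3(-17) = 253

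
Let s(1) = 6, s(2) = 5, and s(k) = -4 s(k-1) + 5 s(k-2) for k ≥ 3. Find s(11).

s(3) = -4·5 + 5·6 = 10
s(4) = -4·10 + 5·5 = -15
s(5) = -4·(-15) + 5·10 = 110
s(6) = -4·110 + 5·(-15) = -515
s(7) = -4·(-515) + 5·110 = 2610
s(8) = -4·2610 + 5·(-515) = -13015
s(9) = -4·(-13015) + 5·2610 = 65110
s(10) = -4·65110 + 5·(-13015) = -325515
s(11) = -4·(-325515) + 5·65110 = 1627610

1627610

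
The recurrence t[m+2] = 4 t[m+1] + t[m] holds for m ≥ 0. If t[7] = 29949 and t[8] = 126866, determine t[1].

Rearranging, t[m-2] = t[m] - 4 t[m-1].
t[6] = 126866 - 4(29949) = 7070
t[5] = 29949 - 4(7070) = 1669
t[4] = 7070 - 4(1669) = 394
t[3] = 1669 - 4(394) = 93
t[2] = 394 - 4(93) = 22
t[1] = 93 - 4(22) = 5

5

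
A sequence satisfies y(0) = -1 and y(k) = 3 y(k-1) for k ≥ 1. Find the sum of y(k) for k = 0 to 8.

-9841

y(1) = 3·(-1) = -3
y(2) = 3·(-3) = -9
y(3) = 3·(-9) = -27
y(4) = 3·(-27) = -81
y(5) = 3·(-81) = -243
y(6) = 3·(-243) = -729
y(7) = 3·(-729) = -2187
y(8) = 3·(-2187) = -6561
Sum = (-1) + (-3) + (-9) + (-27) + (-81) + (-243) + (-729) + (-2187) + (-6561) = -9841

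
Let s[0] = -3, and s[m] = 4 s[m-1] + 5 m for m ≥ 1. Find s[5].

-807

s[1] = 4*(-3) + 5 = -7
s[2] = 4*(-7) + 10 = -18
s[3] = 4*(-18) + 15 = -57
s[4] = 4*(-57) + 20 = -208
s[5] = 4*(-208) + 25 = -807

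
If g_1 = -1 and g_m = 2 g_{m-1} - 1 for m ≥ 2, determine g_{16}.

-65535

The fixed point is -1/(1 - 2) = 1, so g_m - 1 = 2(g_{m-1} - 1).
Hence g_m = -2·2^{m-1} + 1.
g_{16} = -2·2^{15} + 1 = -2·32768 + 1 = -65535.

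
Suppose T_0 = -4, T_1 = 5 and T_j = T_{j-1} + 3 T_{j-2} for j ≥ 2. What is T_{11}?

T_2 = 5 + 3(-4) = -7
T_3 = (-7) + 3(5) = 8
T_4 = 8 + 3(-7) = -13
T_5 = (-13) + 3(8) = 11
T_6 = 11 + 3(-13) = -28
T_7 = (-28) + 3(11) = 5
T_8 = 5 + 3(-28) = -79
T_9 = (-79) + 3(5) = -64
T_{10} = (-64) + 3(-79) = -301
T_{11} = (-301) + 3(-64) = -493

-493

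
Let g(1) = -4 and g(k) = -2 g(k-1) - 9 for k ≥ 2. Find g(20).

The fixed point is -9/(1 + 2) = -3, so g(k) + 3 = -2(g(k-1) + 3).
Hence g(k) = -1·(-2)^{k-1} - 3.
g(20) = -1·(-2)^{19} - 3 = -1·-524288 - 3 = 524285.

524285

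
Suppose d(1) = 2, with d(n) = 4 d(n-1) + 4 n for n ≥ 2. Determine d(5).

d(2) = 4·2 + 8 = 16
d(3) = 4·16 + 12 = 76
d(4) = 4·76 + 16 = 320
d(5) = 4·320 + 20 = 1300

1300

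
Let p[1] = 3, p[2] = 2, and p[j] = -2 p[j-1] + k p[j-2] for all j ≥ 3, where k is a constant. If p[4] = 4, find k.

p[3] = -4 + 3k
p[4] = 8 - 4k
So 8 - 4k = 4, giving k = 1.

1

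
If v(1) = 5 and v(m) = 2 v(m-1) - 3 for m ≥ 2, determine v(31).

The fixed point is -3/(1 - 2) = 3, so v(m) - 3 = 2(v(m-1) - 3).
Hence v(m) = 2·2^{m-1} + 3.
v(31) = 2·2^{30} + 3 = 2·1073741824 + 3 = 2147483651.

2147483651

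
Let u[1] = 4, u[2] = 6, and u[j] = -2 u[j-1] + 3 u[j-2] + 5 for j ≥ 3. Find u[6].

56

u[3] = -2*6 + 3*4 + 5 = 5
u[4] = -2*5 + 3*6 + 5 = 13
u[5] = -2*13 + 3*5 + 5 = -6
u[6] = -2*(-6) + 3*13 + 5 = 56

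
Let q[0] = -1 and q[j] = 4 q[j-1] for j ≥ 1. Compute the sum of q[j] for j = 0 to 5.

-1365

q[1] = 4*(-1) = -4
q[2] = 4*(-4) = -16
q[3] = 4*(-16) = -64
q[4] = 4*(-64) = -256
q[5] = 4*(-256) = -1024
Sum = (-1) + (-4) + (-16) + (-64) + (-256) + (-1024) = -1365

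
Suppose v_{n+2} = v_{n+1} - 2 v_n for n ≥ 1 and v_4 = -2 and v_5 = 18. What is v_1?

Rearranging, v_{n-2} = (v_n - v_{n-1}) / -2.
v_3 = (18 - (-2)) / -2 = 20/-2 = -10
v_2 = (-2 - (-10)) / -2 = 8/-2 = -4
v_1 = (-10 - (-4)) / -2 = -6/-2 = 3

3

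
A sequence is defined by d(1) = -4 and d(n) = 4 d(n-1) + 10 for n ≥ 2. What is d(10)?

d(2) = 4*(-4) + 10 = -6
d(3) = 4*(-6) + 10 = -14
d(4) = 4*(-14) + 10 = -46
d(5) = 4*(-46) + 10 = -174
d(6) = 4*(-174) + 10 = -686
d(7) = 4*(-686) + 10 = -2734
d(8) = 4*(-2734) + 10 = -10926
d(9) = 4*(-10926) + 10 = -43694
d(10) = 4*(-43694) + 10 = -174766

-174766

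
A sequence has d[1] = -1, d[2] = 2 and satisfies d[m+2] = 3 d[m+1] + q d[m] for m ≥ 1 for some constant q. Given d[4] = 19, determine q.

d[3] = 6 - q
d[4] = 18 - q
So 18 - q = 19, giving q = -1.

-1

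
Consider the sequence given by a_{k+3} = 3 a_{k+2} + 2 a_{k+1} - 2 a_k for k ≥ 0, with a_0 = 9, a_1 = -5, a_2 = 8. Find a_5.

18

a_3 = 3(8) + 2(-5) - 2(9) = -4
a_4 = 3(-4) + 2(8) - 2(-5) = 14
a_5 = 3(14) + 2(-4) - 2(8) = 18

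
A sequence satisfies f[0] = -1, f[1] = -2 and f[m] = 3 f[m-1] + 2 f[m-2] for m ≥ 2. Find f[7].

f[2] = 3(-2) + 2(-1) = -8
f[3] = 3(-8) + 2(-2) = -28
f[4] = 3(-28) + 2(-8) = -100
f[5] = 3(-100) + 2(-28) = -356
f[6] = 3(-356) + 2(-100) = -1268
f[7] = 3(-1268) + 2(-356) = -4516

-4516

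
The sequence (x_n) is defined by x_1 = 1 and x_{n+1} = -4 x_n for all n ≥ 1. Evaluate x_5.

x_2 = -4(1) = -4
x_3 = -4(-4) = 16
x_4 = -4(16) = -64
x_5 = -4(-64) = 256

256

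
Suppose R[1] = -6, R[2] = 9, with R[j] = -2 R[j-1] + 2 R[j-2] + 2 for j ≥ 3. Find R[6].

R[3] = -2*9 + 2*(-6) + 2 = -28
R[4] = -2*(-28) + 2*9 + 2 = 76
R[5] = -2*76 + 2*(-28) + 2 = -206
R[6] = -2*(-206) + 2*76 + 2 = 566

566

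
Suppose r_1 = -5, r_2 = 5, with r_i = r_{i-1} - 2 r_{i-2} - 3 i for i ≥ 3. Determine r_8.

70

r_3 = 5 - 2(-5) - 9 = 6
r_4 = 6 - 2(5) - 12 = -16
r_5 = (-16) - 2(6) - 15 = -43
r_6 = (-43) - 2(-16) - 18 = -29
r_7 = (-29) - 2(-43) - 21 = 36
r_8 = 36 - 2(-29) - 24 = 70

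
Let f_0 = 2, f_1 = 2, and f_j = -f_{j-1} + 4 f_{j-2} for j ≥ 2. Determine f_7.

f_2 = -2 + 4(2) = 6
f_3 = -6 + 4(2) = 2
f_4 = -2 + 4(6) = 22
f_5 = -22 + 4(2) = -14
f_6 = -(-14) + 4(22) = 102
f_7 = -102 + 4(-14) = -158

-158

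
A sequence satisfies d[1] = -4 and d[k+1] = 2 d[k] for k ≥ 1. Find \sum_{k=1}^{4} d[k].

d[2] = 2(-4) = -8
d[3] = 2(-8) = -16
d[4] = 2(-16) = -32
Sum = (-4) + (-8) + (-16) + (-32) = -60

-60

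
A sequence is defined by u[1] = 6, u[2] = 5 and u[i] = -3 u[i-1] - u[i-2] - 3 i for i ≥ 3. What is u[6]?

521

u[3] = -3·5 - 6 - 9 = -30
u[4] = -3·(-30) - 5 - 12 = 73
u[5] = -3·73 - (-30) - 15 = -204
u[6] = -3·(-204) - 73 - 18 = 521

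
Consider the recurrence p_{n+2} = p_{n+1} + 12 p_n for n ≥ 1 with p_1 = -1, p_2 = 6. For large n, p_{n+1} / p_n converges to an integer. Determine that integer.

The characteristic equation is r^2 - r - 12 = 0, which factors as (r - 4)(r + 3) = 0.
So the roots are 4 and -3. Since |4| > |-3| and the coefficient of 4^n is non-zero, the ratio tends to 4.

4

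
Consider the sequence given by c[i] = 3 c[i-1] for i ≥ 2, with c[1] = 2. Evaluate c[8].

c[2] = 3(2) = 6
c[3] = 3(6) = 18
c[4] = 3(18) = 54
c[5] = 3(54) = 162
c[6] = 3(162) = 486
c[7] = 3(486) = 1458
c[8] = 3(1458) = 4374

4374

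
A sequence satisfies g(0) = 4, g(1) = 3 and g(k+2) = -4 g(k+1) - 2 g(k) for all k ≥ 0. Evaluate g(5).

876

g(2) = -4*3 - 2*4 = -20
g(3) = -4*(-20) - 2*3 = 74
g(4) = -4*74 - 2*(-20) = -256
g(5) = -4*(-256) - 2*74 = 876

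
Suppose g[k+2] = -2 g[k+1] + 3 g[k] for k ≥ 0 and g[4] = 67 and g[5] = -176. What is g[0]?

7

Rearranging, g[k-2] = (g[k] + 2 g[k-1]) / 3.
g[3] = (-176 + 2*67) / 3 = -42/3 = -14
g[2] = (67 + 2*(-14)) / 3 = 39/3 = 13
g[1] = (-14 + 2*13) / 3 = 12/3 = 4
g[0] = (13 + 2*4) / 3 = 21/3 = 7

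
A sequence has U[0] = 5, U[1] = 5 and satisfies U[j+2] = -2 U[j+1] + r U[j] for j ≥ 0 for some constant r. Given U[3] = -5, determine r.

U[2] = -10 + 5r
U[3] = 20 - 5r
So 20 - 5r = -5, giving r = 5.

5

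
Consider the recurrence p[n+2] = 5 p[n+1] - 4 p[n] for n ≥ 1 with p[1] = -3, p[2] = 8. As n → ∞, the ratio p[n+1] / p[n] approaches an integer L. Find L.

The characteristic equation is r^2 - 5r + 4 = 0, which factors as (r - 4)(r - 1) = 0.
So the roots are 4 and 1. Since |4| > |1| and the coefficient of 4^n is non-zero, the ratio tends to 4.

4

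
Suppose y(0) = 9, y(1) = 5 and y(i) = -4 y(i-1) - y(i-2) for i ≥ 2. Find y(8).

-80519

y(2) = -4·5 - 9 = -29
y(3) = -4·(-29) - 5 = 111
y(4) = -4·111 - (-29) = -415
y(5) = -4·(-415) - 111 = 1549
y(6) = -4·1549 - (-415) = -5781
y(7) = -4·(-5781) - 1549 = 21575
y(8) = -4·21575 - (-5781) = -80519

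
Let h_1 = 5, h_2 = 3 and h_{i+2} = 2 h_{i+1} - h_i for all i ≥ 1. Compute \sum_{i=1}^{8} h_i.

h_3 = 2·3 - 5 = 1
h_4 = 2·1 - 3 = -1
h_5 = 2·(-1) - 1 = -3
h_6 = 2·(-3) - (-1) = -5
h_7 = 2·(-5) - (-3) = -7
h_8 = 2·(-7) - (-5) = -9
Sum = 5 + 3 + 1 + (-1) + (-3) + (-5) + (-7) + (-9) = -16

-16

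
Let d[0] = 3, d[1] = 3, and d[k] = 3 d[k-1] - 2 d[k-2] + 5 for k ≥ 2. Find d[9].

d[2] = 3·3 - 2·3 + 5 = 8
d[3] = 3·8 - 2·3 + 5 = 23
d[4] = 3·23 - 2·8 + 5 = 58
d[5] = 3·58 - 2·23 + 5 = 133
d[6] = 3·133 - 2·58 + 5 = 288
d[7] = 3·288 - 2·133 + 5 = 603
d[8] = 3·603 - 2·288 + 5 = 1238
d[9] = 3·1238 - 2·603 + 5 = 2513

2513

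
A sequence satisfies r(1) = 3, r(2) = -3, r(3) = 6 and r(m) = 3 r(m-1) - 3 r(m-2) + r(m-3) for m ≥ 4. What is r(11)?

618

r(4) = 3*6 - 3*(-3) + 3 = 30
r(5) = 3*30 - 3*6 + (-3) = 69
r(6) = 3*69 - 3*30 + 6 = 123
r(7) = 3*123 - 3*69 + 30 = 192
r(8) = 3*192 - 3*123 + 69 = 276
r(9) = 3*276 - 3*192 + 123 = 375
r(10) = 3*375 - 3*276 + 192 = 489
r(11) = 3*489 - 3*375 + 276 = 618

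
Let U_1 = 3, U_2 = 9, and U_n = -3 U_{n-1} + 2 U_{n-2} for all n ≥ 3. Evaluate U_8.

12897

U_3 = -3*9 + 2*3 = -21
U_4 = -3*(-21) + 2*9 = 81
U_5 = -3*81 + 2*(-21) = -285
U_6 = -3*(-285) + 2*81 = 1017
U_7 = -3*1017 + 2*(-285) = -3621
U_8 = -3*(-3621) + 2*1017 = 12897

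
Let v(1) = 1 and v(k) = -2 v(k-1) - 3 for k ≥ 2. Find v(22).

-4194305

The fixed point is -3/(1 + 2) = -1, so v(k) + 1 = -2(v(k-1) + 1).
Hence v(k) = 2·(-2)^{k-1} - 1.
v(22) = 2·(-2)^{21} - 1 = 2·-2097152 - 1 = -4194305.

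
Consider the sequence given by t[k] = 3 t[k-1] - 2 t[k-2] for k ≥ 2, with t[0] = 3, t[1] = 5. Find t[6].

129

t[2] = 3(5) - 2(3) = 9
t[3] = 3(9) - 2(5) = 17
t[4] = 3(17) - 2(9) = 33
t[5] = 3(33) - 2(17) = 65
t[6] = 3(65) - 2(33) = 129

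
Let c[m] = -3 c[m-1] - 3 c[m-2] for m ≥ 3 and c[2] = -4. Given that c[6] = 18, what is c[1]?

2

Let c[1] = y.
c[3] = 12 - 3y
c[4] = -24 + 9y
c[5] = 36 - 18y
c[6] = -36 + 27y
So -36 + 27y = 18, giving y = 2.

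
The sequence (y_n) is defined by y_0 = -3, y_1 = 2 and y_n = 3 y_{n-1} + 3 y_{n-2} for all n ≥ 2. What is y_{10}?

y_2 = 3*2 + 3*(-3) = -3
y_3 = 3*(-3) + 3*2 = -3
y_4 = 3*(-3) + 3*(-3) = -18
y_5 = 3*(-18) + 3*(-3) = -63
y_6 = 3*(-63) + 3*(-18) = -243
y_7 = 3*(-243) + 3*(-63) = -918
y_8 = 3*(-918) + 3*(-243) = -3483
y_9 = 3*(-3483) + 3*(-918) = -13203
y_{10} = 3*(-13203) + 3*(-3483) = -50058

-50058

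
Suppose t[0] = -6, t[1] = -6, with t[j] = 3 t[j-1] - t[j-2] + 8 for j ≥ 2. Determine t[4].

t[2] = 3·(-6) - (-6) + 8 = -4
t[3] = 3·(-4) - (-6) + 8 = 2
t[4] = 3·2 - (-4) + 8 = 18

18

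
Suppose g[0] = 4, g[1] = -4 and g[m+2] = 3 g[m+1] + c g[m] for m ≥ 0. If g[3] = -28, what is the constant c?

g[2] = -12 + 4c
g[3] = -36 + 8c
So -36 + 8c = -28, giving c = 1.

1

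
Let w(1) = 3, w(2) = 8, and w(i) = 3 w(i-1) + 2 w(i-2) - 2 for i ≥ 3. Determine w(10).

w(3) = 3*8 + 2*3 - 2 = 28
w(4) = 3*28 + 2*8 - 2 = 98
w(5) = 3*98 + 2*28 - 2 = 348
w(6) = 3*348 + 2*98 - 2 = 1238
w(7) = 3*1238 + 2*348 - 2 = 4408
w(8) = 3*4408 + 2*1238 - 2 = 15698
w(9) = 3*15698 + 2*4408 - 2 = 55908
w(10) = 3*55908 + 2*15698 - 2 = 199118

199118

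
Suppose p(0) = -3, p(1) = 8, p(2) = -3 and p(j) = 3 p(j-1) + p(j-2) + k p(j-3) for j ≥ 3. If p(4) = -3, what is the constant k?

p(3) = -1 - 3k
p(4) = -6 - k
So -6 - k = -3, giving k = -3.

-3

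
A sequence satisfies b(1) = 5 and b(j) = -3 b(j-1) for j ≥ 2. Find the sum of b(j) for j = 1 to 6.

b(2) = -3·5 = -15
b(3) = -3·(-15) = 45
b(4) = -3·45 = -135
b(5) = -3·(-135) = 405
b(6) = -3·405 = -1215
Sum = 5 + (-15) + 45 + (-135) + 405 + (-1215) = -910

-910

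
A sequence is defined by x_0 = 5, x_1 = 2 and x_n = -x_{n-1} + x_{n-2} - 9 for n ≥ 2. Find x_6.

-27

x_2 = -2 + 5 - 9 = -6
x_3 = -(-6) + 2 - 9 = -1
x_4 = -(-1) + (-6) - 9 = -14
x_5 = -(-14) + (-1) - 9 = 4
x_6 = -4 + (-14) - 9 = -27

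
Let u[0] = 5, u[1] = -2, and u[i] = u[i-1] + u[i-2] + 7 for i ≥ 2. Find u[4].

32

u[2] = (-2) + 5 + 7 = 10
u[3] = 10 + (-2) + 7 = 15
u[4] = 15 + 10 + 7 = 32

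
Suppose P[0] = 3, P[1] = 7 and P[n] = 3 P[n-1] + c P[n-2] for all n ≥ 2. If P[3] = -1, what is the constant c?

-4

P[2] = 21 + 3c
P[3] = 63 + 16c
So 63 + 16c = -1, giving c = -4.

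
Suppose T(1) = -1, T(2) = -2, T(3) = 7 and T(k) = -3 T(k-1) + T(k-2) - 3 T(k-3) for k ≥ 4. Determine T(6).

-260

T(4) = -3(7) + (-2) - 3(-1) = -20
T(5) = -3(-20) + 7 - 3(-2) = 73
T(6) = -3(73) + (-20) - 3(7) = -260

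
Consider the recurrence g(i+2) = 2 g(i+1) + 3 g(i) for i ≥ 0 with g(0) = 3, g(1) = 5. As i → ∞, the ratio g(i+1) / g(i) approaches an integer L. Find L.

3

The characteristic equation is r^2 - 2r - 3 = 0, which factors as (r - 3)(r + 1) = 0.
So the roots are 3 and -1. Since |3| > |-1| and the coefficient of 3^i is non-zero, the ratio tends to 3.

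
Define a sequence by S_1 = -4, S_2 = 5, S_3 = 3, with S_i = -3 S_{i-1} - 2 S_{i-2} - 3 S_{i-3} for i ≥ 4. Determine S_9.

57

S_4 = -3·3 - 2·5 - 3·(-4) = -7
S_5 = -3·(-7) - 2·3 - 3·5 = 0
S_6 = -3·0 - 2·(-7) - 3·3 = 5
S_7 = -3·5 - 2·0 - 3·(-7) = 6
S_8 = -3·6 - 2·5 - 3·0 = -28
S_9 = -3·(-28) - 2·6 - 3·5 = 57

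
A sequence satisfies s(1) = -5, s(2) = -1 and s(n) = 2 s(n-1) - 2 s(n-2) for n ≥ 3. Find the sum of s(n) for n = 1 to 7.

s(3) = 2·(-1) - 2·(-5) = 8
s(4) = 2·8 - 2·(-1) = 18
s(5) = 2·18 - 2·8 = 20
s(6) = 2·20 - 2·18 = 4
s(7) = 2·4 - 2·20 = -32
Sum = (-5) + (-1) + 8 + 18 + 20 + 4 + (-32) = 12

12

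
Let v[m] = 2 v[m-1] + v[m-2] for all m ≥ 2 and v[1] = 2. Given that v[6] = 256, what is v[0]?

Let v[0] = x.
v[2] = 4 + x
v[3] = 10 + 2x
v[4] = 24 + 5x
v[5] = 58 + 12x
v[6] = 140 + 29x
So 140 + 29x = 256, giving x = 4.

4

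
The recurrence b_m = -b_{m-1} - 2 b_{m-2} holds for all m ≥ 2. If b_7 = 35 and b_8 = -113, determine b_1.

-5

Rearranging, b_{m-2} = (b_m + b_{m-1}) / -2.
b_6 = (-113 + 35) / -2 = -78/-2 = 39
b_5 = (35 + 39) / -2 = 74/-2 = -37
b_4 = (39 + (-37)) / -2 = 2/-2 = -1
b_3 = (-37 + (-1)) / -2 = -38/-2 = 19
b_2 = (-1 + 19) / -2 = 18/-2 = -9
b_1 = (19 + (-9)) / -2 = 10/-2 = -5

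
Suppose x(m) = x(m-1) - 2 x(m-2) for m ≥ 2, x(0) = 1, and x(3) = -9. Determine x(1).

7

Let x(1) = y.
x(2) = -2 + y
x(3) = -2 - y
So -2 - y = -9, giving y = 7.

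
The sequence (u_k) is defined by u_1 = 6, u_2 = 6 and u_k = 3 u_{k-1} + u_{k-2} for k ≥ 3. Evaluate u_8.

u_3 = 3*6 + 6 = 24
u_4 = 3*24 + 6 = 78
u_5 = 3*78 + 24 = 258
u_6 = 3*258 + 78 = 852
u_7 = 3*852 + 258 = 2814
u_8 = 3*2814 + 852 = 9294

9294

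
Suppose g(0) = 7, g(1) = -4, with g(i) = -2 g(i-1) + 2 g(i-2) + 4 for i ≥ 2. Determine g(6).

g(2) = -2*(-4) + 2*7 + 4 = 26
g(3) = -2*26 + 2*(-4) + 4 = -56
g(4) = -2*(-56) + 2*26 + 4 = 168
g(5) = -2*168 + 2*(-56) + 4 = -444
g(6) = -2*(-444) + 2*168 + 4 = 1228

1228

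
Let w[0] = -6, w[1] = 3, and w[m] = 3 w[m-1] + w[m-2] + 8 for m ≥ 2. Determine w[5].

505

w[2] = 3·3 + (-6) + 8 = 11
w[3] = 3·11 + 3 + 8 = 44
w[4] = 3·44 + 11 + 8 = 151
w[5] = 3·151 + 44 + 8 = 505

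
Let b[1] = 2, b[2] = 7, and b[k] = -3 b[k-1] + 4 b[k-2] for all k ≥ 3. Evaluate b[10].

b[3] = -3·7 + 4·2 = -13
b[4] = -3·(-13) + 4·7 = 67
b[5] = -3·67 + 4·(-13) = -253
b[6] = -3·(-253) + 4·67 = 1027
b[7] = -3·1027 + 4·(-253) = -4093
b[8] = -3·(-4093) + 4·1027 = 16387
b[9] = -3·16387 + 4·(-4093) = -65533
b[10] = -3·(-65533) + 4·16387 = 262147

262147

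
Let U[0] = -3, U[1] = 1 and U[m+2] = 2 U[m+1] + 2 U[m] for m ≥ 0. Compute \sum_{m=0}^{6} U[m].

U[2] = 2·1 + 2·(-3) = -4
U[3] = 2·(-4) + 2·1 = -6
U[4] = 2·(-6) + 2·(-4) = -20
U[5] = 2·(-20) + 2·(-6) = -52
U[6] = 2·(-52) + 2·(-20) = -144
Sum = (-3) + 1 + (-4) + (-6) + (-20) + (-52) + (-144) = -228

-228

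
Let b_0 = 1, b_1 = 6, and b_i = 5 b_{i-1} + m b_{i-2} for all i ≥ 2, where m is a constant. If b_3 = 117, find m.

-3

b_2 = 30 + m
b_3 = 150 + 11m
So 150 + 11m = 117, giving m = -3.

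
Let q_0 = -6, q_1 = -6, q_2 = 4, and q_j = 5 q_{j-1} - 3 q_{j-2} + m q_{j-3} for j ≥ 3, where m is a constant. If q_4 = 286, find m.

q_3 = 38 - 6m
q_4 = 178 - 36m
So 178 - 36m = 286, giving m = -3.

-3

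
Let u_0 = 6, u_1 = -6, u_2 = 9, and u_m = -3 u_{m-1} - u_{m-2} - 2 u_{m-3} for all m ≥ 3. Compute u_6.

837

u_3 = -3(9) - (-6) - 2(6) = -33
u_4 = -3(-33) - 9 - 2(-6) = 102
u_5 = -3(102) - (-33) - 2(9) = -291
u_6 = -3(-291) - 102 - 2(-33) = 837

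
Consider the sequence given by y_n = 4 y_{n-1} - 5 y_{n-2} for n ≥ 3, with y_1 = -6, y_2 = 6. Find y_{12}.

y_3 = 4·6 - 5·(-6) = 54
y_4 = 4·54 - 5·6 = 186
y_5 = 4·186 - 5·54 = 474
y_6 = 4·474 - 5·186 = 966
y_7 = 4·966 - 5·474 = 1494
y_8 = 4·1494 - 5·966 = 1146
y_9 = 4·1146 - 5·1494 = -2886
y_{10} = 4·(-2886) - 5·1146 = -17274
y_{11} = 4·(-17274) - 5·(-2886) = -54666
y_{12} = 4·(-54666) - 5·(-17274) = -132294

-132294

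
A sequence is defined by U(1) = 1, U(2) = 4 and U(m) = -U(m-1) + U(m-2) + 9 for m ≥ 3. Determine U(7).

U(3) = -4 + 1 + 9 = 6
U(4) = -6 + 4 + 9 = 7
U(5) = -7 + 6 + 9 = 8
U(6) = -8 + 7 + 9 = 8
U(7) = -8 + 8 + 9 = 9

9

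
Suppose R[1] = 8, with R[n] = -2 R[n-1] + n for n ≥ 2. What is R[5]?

R[2] = -2*8 + 2 = -14
R[3] = -2*(-14) + 3 = 31
R[4] = -2*31 + 4 = -58
R[5] = -2*(-58) + 5 = 121

121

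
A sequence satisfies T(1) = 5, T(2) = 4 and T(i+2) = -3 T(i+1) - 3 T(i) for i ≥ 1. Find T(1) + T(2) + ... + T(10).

-1281

T(3) = -3·4 - 3·5 = -27
T(4) = -3·(-27) - 3·4 = 69
T(5) = -3·69 - 3·(-27) = -126
T(6) = -3·(-126) - 3·69 = 171
T(7) = -3·171 - 3·(-126) = -135
T(8) = -3·(-135) - 3·171 = -108
T(9) = -3·(-108) - 3·(-135) = 729
T(10) = -3·729 - 3·(-108) = -1863
Sum = 5 + 4 + (-27) + 69 + (-126) + 171 + (-135) + (-108) + 729 + (-1863) = -1281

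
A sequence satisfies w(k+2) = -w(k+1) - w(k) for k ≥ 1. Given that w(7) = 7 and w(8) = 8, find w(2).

8

Rearranging, w(k-2) = -(w(k) + w(k-1)).
w(6) = -(8 + 7) = -15
w(5) = -(7 + (-15)) = 8
w(4) = -(-15 + 8) = 7
w(3) = -(8 + 7) = -15
w(2) = -(7 + (-15)) = 8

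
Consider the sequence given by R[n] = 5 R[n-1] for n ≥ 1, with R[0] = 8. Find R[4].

5000

R[1] = 5(8) = 40
R[2] = 5(40) = 200
R[3] = 5(200) = 1000
R[4] = 5(1000) = 5000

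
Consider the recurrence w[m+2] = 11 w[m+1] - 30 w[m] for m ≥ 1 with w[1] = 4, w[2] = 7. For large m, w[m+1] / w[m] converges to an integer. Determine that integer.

6

The characteristic equation is r^2 - 11r + 30 = 0, which factors as (r - 6)(r - 5) = 0.
So the roots are 6 and 5. Since |6| > |5| and the coefficient of 6^m is non-zero, the ratio tends to 6.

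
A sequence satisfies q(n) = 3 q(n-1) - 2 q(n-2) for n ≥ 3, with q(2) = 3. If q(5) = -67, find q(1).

8

Let q(1) = y.
q(3) = 9 - 2y
q(4) = 21 - 6y
q(5) = 45 - 14y
So 45 - 14y = -67, giving y = 8.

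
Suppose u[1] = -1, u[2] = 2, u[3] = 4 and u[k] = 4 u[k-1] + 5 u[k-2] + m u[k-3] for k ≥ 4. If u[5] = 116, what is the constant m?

4

u[4] = 26 - m
u[5] = 124 - 2m
So 124 - 2m = 116, giving m = 4.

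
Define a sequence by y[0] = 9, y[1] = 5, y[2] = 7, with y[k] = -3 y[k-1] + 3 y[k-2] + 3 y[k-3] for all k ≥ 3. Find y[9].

25029

y[3] = -3·7 + 3·5 + 3·9 = 21
y[4] = -3·21 + 3·7 + 3·5 = -27
y[5] = -3·(-27) + 3·21 + 3·7 = 165
y[6] = -3·165 + 3·(-27) + 3·21 = -513
y[7] = -3·(-513) + 3·165 + 3·(-27) = 1953
y[8] = -3·1953 + 3·(-513) + 3·165 = -6903
y[9] = -3·(-6903) + 3·1953 + 3·(-513) = 25029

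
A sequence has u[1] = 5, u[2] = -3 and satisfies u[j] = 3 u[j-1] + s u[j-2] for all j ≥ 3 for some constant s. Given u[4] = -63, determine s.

-3

u[3] = -9 + 5s
u[4] = -27 + 12s
So -27 + 12s = -63, giving s = -3.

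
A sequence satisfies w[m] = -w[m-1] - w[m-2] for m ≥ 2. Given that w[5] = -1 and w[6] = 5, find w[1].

Rearranging, w[m-2] = -(w[m] + w[m-1]).
w[4] = -(5 + (-1)) = -4
w[3] = -(-1 + (-4)) = 5
w[2] = -(-4 + 5) = -1
w[1] = -(5 + (-1)) = -4

-4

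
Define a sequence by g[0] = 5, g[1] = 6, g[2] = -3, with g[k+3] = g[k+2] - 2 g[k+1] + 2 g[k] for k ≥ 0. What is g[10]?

g[3] = (-3) - 2·6 + 2·5 = -5
g[4] = (-5) - 2·(-3) + 2·6 = 13
g[5] = 13 - 2·(-5) + 2·(-3) = 17
g[6] = 17 - 2·13 + 2·(-5) = -19
g[7] = (-19) - 2·17 + 2·13 = -27
g[8] = (-27) - 2·(-19) + 2·17 = 45
g[9] = 45 - 2·(-27) + 2·(-19) = 61
g[10] = 61 - 2·45 + 2·(-27) = -83

-83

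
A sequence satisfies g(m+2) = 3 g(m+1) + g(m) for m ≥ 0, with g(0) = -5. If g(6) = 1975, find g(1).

Let g(1) = x.
g(2) = -5 + 3x
g(3) = -15 + 10x
g(4) = -50 + 33x
g(5) = -165 + 109x
g(6) = -545 + 360x
So -545 + 360x = 1975, giving x = 7.

7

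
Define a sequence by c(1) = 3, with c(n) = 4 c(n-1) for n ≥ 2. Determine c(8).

c(2) = 4·3 = 12
c(3) = 4·12 = 48
c(4) = 4·48 = 192
c(5) = 4·192 = 768
c(6) = 4·768 = 3072
c(7) = 4·3072 = 12288
c(8) = 4·12288 = 49152

49152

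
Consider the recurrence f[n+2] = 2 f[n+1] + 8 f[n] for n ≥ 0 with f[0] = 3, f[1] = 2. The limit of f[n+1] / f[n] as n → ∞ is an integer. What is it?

4

The characteristic equation is r^2 - 2r - 8 = 0, which factors as (r - 4)(r + 2) = 0.
So the roots are 4 and -2. Since |4| > |-2| and the coefficient of 4^n is non-zero, the ratio tends to 4.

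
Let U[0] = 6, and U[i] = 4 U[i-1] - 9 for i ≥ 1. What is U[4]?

771

U[1] = 4*6 - 9 = 15
U[2] = 4*15 - 9 = 51
U[3] = 4*51 - 9 = 195
U[4] = 4*195 - 9 = 771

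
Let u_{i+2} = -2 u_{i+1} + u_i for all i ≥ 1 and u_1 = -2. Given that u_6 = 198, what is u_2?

6

Let u_2 = y.
u_3 = -2 - 2y
u_4 = 4 + 5y
u_5 = -10 - 12y
u_6 = 24 + 29y
So 24 + 29y = 198, giving y = 6.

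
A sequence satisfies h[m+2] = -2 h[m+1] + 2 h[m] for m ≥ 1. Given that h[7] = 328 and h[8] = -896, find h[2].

-2

Rearranging, h[m-2] = (h[m] + 2 h[m-1]) / 2.
h[6] = (-896 + 2*328) / 2 = -240/2 = -120
h[5] = (328 + 2*(-120)) / 2 = 88/2 = 44
h[4] = (-120 + 2*44) / 2 = -32/2 = -16
h[3] = (44 + 2*(-16)) / 2 = 12/2 = 6
h[2] = (-16 + 2*6) / 2 = -4/2 = -2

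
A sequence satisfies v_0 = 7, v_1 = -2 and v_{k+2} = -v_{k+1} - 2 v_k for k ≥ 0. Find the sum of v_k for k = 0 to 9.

v_2 = -(-2) - 2(7) = -12
v_3 = -(-12) - 2(-2) = 16
v_4 = -16 - 2(-12) = 8
v_5 = -8 - 2(16) = -40
v_6 = -(-40) - 2(8) = 24
v_7 = -24 - 2(-40) = 56
v_8 = -56 - 2(24) = -104
v_9 = -(-104) - 2(56) = -8
Sum = 7 + (-2) + (-12) + 16 + 8 + (-40) + 24 + 56 + (-104) + (-8) = -55

-55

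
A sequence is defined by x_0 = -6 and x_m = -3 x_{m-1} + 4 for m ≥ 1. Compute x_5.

1702

x_1 = -3(-6) + 4 = 22
x_2 = -3(22) + 4 = -62
x_3 = -3(-62) + 4 = 190
x_4 = -3(190) + 4 = -566
x_5 = -3(-566) + 4 = 1702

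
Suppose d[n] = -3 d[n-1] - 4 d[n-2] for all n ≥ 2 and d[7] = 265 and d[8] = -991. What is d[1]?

Rearranging, d[n-2] = (d[n] + 3 d[n-1]) / -4.
d[6] = (-991 + 3·265) / -4 = -196/-4 = 49
d[5] = (265 + 3·49) / -4 = 412/-4 = -103
d[4] = (49 + 3·(-103)) / -4 = -260/-4 = 65
d[3] = (-103 + 3·65) / -4 = 92/-4 = -23
d[2] = (65 + 3·(-23)) / -4 = -4/-4 = 1
d[1] = (-23 + 3·1) / -4 = -20/-4 = 5

5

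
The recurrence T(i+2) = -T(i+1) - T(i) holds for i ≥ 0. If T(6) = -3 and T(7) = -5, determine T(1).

Rearranging, T(i-2) = -(T(i) + T(i-1)).
T(5) = -(-5 + (-3)) = 8
T(4) = -(-3 + 8) = -5
T(3) = -(8 + (-5)) = -3
T(2) = -(-5 + (-3)) = 8
T(1) = -(-3 + 8) = -5

-5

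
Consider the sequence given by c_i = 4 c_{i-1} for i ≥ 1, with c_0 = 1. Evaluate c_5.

c_1 = 4*1 = 4
c_2 = 4*4 = 16
c_3 = 4*16 = 64
c_4 = 4*64 = 256
c_5 = 4*256 = 1024

1024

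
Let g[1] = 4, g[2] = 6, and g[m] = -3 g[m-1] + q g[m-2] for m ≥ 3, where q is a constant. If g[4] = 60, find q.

-1

g[3] = -18 + 4q
g[4] = 54 - 6q
So 54 - 6q = 60, giving q = -1.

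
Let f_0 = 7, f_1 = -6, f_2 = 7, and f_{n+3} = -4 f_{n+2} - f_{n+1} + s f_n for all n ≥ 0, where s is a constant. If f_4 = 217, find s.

f_3 = -22 + 7s
f_4 = 81 - 34s
So 81 - 34s = 217, giving s = -4.

-4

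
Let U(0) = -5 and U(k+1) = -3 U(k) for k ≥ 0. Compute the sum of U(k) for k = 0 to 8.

-24605

U(1) = -3(-5) = 15
U(2) = -3(15) = -45
U(3) = -3(-45) = 135
U(4) = -3(135) = -405
U(5) = -3(-405) = 1215
U(6) = -3(1215) = -3645
U(7) = -3(-3645) = 10935
U(8) = -3(10935) = -32805
Sum = (-5) + 15 + (-45) + 135 + (-405) + 1215 + (-3645) + 10935 + (-32805) = -24605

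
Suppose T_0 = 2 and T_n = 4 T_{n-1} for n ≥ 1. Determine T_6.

8192

T_1 = 4·2 = 8
T_2 = 4·8 = 32
T_3 = 4·32 = 128
T_4 = 4·128 = 512
T_5 = 4·512 = 2048
T_6 = 4·2048 = 8192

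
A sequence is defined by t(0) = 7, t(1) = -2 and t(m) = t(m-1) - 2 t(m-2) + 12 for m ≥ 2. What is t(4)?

32

t(2) = (-2) - 2·7 + 12 = -4
t(3) = (-4) - 2·(-2) + 12 = 12
t(4) = 12 - 2·(-4) + 12 = 32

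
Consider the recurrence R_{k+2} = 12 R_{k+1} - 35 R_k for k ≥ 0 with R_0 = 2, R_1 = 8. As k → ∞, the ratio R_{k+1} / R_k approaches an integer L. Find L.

The characteristic equation is r^2 - 12r + 35 = 0, which factors as (r - 7)(r - 5) = 0.
So the roots are 7 and 5. Since |7| > |5| and the coefficient of 7^k is non-zero, the ratio tends to 7.

7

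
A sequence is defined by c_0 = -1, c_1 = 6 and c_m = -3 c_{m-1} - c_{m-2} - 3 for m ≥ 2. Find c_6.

c_2 = -3(6) - (-1) - 3 = -20
c_3 = -3(-20) - 6 - 3 = 51
c_4 = -3(51) - (-20) - 3 = -136
c_5 = -3(-136) - 51 - 3 = 354
c_6 = -3(354) - (-136) - 3 = -929

-929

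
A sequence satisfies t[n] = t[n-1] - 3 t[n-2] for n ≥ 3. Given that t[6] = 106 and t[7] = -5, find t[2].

1

Rearranging, t[n-2] = (t[n] - t[n-1]) / -3.
t[5] = (-5 - 106) / -3 = -111/-3 = 37
t[4] = (106 - 37) / -3 = 69/-3 = -23
t[3] = (37 - (-23)) / -3 = 60/-3 = -20
t[2] = (-23 - (-20)) / -3 = -3/-3 = 1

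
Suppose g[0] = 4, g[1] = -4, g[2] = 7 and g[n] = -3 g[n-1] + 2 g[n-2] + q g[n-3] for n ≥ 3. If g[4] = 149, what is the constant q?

-3

g[3] = -29 + 4q
g[4] = 101 - 16q
So 101 - 16q = 149, giving q = -3.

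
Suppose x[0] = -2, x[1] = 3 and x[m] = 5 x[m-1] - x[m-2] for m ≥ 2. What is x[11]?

x[2] = 5·3 - (-2) = 17
x[3] = 5·17 - 3 = 82
x[4] = 5·82 - 17 = 393
x[5] = 5·393 - 82 = 1883
x[6] = 5·1883 - 393 = 9022
x[7] = 5·9022 - 1883 = 43227
x[8] = 5·43227 - 9022 = 207113
x[9] = 5·207113 - 43227 = 992338
x[10] = 5·992338 - 207113 = 4754577
x[11] = 5·4754577 - 992338 = 22780547

22780547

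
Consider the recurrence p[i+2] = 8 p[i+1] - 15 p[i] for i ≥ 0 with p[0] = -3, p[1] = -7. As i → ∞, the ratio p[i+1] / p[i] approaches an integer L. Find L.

The characteristic equation is r^2 - 8r + 15 = 0, which factors as (r - 5)(r - 3) = 0.
So the roots are 5 and 3. Since |5| > |3| and the coefficient of 5^i is non-zero, the ratio tends to 5.

5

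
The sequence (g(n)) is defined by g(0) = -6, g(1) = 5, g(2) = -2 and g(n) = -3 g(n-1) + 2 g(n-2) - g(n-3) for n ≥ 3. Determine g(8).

g(3) = -3*(-2) + 2*5 - (-6) = 22
g(4) = -3*22 + 2*(-2) - 5 = -75
g(5) = -3*(-75) + 2*22 - (-2) = 271
g(6) = -3*271 + 2*(-75) - 22 = -985
g(7) = -3*(-985) + 2*271 - (-75) = 3572
g(8) = -3*3572 + 2*(-985) - 271 = -12957

-12957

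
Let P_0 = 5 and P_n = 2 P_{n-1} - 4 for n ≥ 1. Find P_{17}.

131076

The fixed point is -4/(1 - 2) = 4, so P_n - 4 = 2(P_{n-1} - 4).
Hence P_n = 1·2^n + 4.
P_{17} = 1·2^{17} + 4 = 1·131072 + 4 = 131076.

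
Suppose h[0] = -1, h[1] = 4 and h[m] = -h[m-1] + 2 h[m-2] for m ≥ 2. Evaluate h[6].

-106

h[2] = -4 + 2(-1) = -6
h[3] = -(-6) + 2(4) = 14
h[4] = -14 + 2(-6) = -26
h[5] = -(-26) + 2(14) = 54
h[6] = -54 + 2(-26) = -106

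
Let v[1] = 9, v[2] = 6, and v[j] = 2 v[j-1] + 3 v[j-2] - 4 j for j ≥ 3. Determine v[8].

v[3] = 2·6 + 3·9 - 12 = 27
v[4] = 2·27 + 3·6 - 16 = 56
v[5] = 2·56 + 3·27 - 20 = 173
v[6] = 2·173 + 3·56 - 24 = 490
v[7] = 2·490 + 3·173 - 28 = 1471
v[8] = 2·1471 + 3·490 - 32 = 4380

4380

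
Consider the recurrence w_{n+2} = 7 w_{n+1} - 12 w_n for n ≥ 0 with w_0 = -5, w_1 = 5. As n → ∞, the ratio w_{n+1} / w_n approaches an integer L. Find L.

The characteristic equation is r^2 - 7r + 12 = 0, which factors as (r - 4)(r - 3) = 0.
So the roots are 4 and 3. Since |4| > |3| and the coefficient of 4^n is non-zero, the ratio tends to 4.

4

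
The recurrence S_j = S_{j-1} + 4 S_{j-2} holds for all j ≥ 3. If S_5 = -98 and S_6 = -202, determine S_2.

Rearranging, S_{j-2} = (S_j - S_{j-1}) / 4.
S_4 = (-202 - (-98)) / 4 = -104/4 = -26
S_3 = (-98 - (-26)) / 4 = -72/4 = -18
S_2 = (-26 - (-18)) / 4 = -8/4 = -2

-2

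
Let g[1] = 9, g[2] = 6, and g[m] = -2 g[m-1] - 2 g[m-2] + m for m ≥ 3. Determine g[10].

88

g[3] = -2*6 - 2*9 + 3 = -27
g[4] = -2*(-27) - 2*6 + 4 = 46
g[5] = -2*46 - 2*(-27) + 5 = -33
g[6] = -2*(-33) - 2*46 + 6 = -20
g[7] = -2*(-20) - 2*(-33) + 7 = 113
g[8] = -2*113 - 2*(-20) + 8 = -178
g[9] = -2*(-178) - 2*113 + 9 = 139
g[10] = -2*139 - 2*(-178) + 10 = 88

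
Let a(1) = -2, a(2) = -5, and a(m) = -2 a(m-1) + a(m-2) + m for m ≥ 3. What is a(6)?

a(3) = -2*(-5) + (-2) + 3 = 11
a(4) = -2*11 + (-5) + 4 = -23
a(5) = -2*(-23) + 11 + 5 = 62
a(6) = -2*62 + (-23) + 6 = -141

-141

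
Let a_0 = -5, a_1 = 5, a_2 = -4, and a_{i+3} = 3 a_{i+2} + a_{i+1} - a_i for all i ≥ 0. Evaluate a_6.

-142

a_3 = 3(-4) + 5 - (-5) = -2
a_4 = 3(-2) + (-4) - 5 = -15
a_5 = 3(-15) + (-2) - (-4) = -43
a_6 = 3(-43) + (-15) - (-2) = -142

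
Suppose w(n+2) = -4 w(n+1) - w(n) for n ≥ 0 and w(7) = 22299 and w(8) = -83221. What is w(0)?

-5

Rearranging, w(n-2) = -(w(n) + 4 w(n-1)).
w(6) = -(-83221 + 4·22299) = -5975
w(5) = -(22299 + 4·(-5975)) = 1601
w(4) = -(-5975 + 4·1601) = -429
w(3) = -(1601 + 4·(-429)) = 115
w(2) = -(-429 + 4·115) = -31
w(1) = -(115 + 4·(-31)) = 9
w(0) = -(-31 + 4·9) = -5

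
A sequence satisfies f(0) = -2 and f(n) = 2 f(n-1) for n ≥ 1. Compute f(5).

f(1) = 2(-2) = -4
f(2) = 2(-4) = -8
f(3) = 2(-8) = -16
f(4) = 2(-16) = -32
f(5) = 2(-32) = -64

-64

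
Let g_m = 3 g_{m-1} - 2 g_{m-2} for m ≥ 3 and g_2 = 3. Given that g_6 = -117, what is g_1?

7

Let g_1 = z.
g_3 = 9 - 2z
g_4 = 21 - 6z
g_5 = 45 - 14z
g_6 = 93 - 30z
So 93 - 30z = -117, giving z = 7.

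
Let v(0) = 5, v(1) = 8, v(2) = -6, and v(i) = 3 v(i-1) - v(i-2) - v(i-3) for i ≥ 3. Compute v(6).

v(3) = 3*(-6) - 8 - 5 = -31
v(4) = 3*(-31) - (-6) - 8 = -95
v(5) = 3*(-95) - (-31) - (-6) = -248
v(6) = 3*(-248) - (-95) - (-31) = -618

-618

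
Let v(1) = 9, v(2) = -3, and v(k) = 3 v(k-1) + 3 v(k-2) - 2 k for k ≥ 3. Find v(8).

4217

v(3) = 3*(-3) + 3*9 - 6 = 12
v(4) = 3*12 + 3*(-3) - 8 = 19
v(5) = 3*19 + 3*12 - 10 = 83
v(6) = 3*83 + 3*19 - 12 = 294
v(7) = 3*294 + 3*83 - 14 = 1117
v(8) = 3*1117 + 3*294 - 16 = 4217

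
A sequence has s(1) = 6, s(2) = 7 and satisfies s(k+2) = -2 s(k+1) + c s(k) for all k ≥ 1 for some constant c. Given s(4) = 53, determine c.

-5

s(3) = -14 + 6c
s(4) = 28 - 5c
So 28 - 5c = 53, giving c = -5.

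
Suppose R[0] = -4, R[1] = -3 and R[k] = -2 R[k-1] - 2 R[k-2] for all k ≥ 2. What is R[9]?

-48

R[2] = -2(-3) - 2(-4) = 14
R[3] = -2(14) - 2(-3) = -22
R[4] = -2(-22) - 2(14) = 16
R[5] = -2(16) - 2(-22) = 12
R[6] = -2(12) - 2(16) = -56
R[7] = -2(-56) - 2(12) = 88
R[8] = -2(88) - 2(-56) = -64
R[9] = -2(-64) - 2(88) = -48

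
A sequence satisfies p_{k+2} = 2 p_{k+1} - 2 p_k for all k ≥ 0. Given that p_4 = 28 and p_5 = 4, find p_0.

Rearranging, p_{k-2} = (p_k - 2 p_{k-1}) / -2.
p_3 = (4 - 2(28)) / -2 = -52/-2 = 26
p_2 = (28 - 2(26)) / -2 = -24/-2 = 12
p_1 = (26 - 2(12)) / -2 = 2/-2 = -1
p_0 = (12 - 2(-1)) / -2 = 14/-2 = -7

-7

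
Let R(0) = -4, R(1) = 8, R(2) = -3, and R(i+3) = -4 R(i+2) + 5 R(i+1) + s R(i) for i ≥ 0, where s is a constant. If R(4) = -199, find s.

1

R(3) = 52 - 4s
R(4) = -223 + 24s
So -223 + 24s = -199, giving s = 1.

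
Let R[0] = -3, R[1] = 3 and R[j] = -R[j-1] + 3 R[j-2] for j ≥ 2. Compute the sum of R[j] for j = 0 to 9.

2385

R[2] = -3 + 3*(-3) = -12
R[3] = -(-12) + 3*3 = 21
R[4] = -21 + 3*(-12) = -57
R[5] = -(-57) + 3*21 = 120
R[6] = -120 + 3*(-57) = -291
R[7] = -(-291) + 3*120 = 651
R[8] = -651 + 3*(-291) = -1524
R[9] = -(-1524) + 3*651 = 3477
Sum = (-3) + 3 + (-12) + 21 + (-57) + 120 + (-291) + 651 + (-1524) + 3477 = 2385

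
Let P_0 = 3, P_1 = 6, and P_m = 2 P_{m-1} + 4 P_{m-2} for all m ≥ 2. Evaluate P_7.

P_2 = 2(6) + 4(3) = 24
P_3 = 2(24) + 4(6) = 72
P_4 = 2(72) + 4(24) = 240
P_5 = 2(240) + 4(72) = 768
P_6 = 2(768) + 4(240) = 2496
P_7 = 2(2496) + 4(768) = 8064

8064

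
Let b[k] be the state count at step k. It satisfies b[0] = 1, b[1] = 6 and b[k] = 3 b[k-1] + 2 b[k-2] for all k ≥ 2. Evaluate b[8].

b[2] = 3·6 + 2·1 = 20
b[3] = 3·20 + 2·6 = 72
b[4] = 3·72 + 2·20 = 256
b[5] = 3·256 + 2·72 = 912
b[6] = 3·912 + 2·256 = 3248
b[7] = 3·3248 + 2·912 = 11568
b[8] = 3·11568 + 2·3248 = 41200

41200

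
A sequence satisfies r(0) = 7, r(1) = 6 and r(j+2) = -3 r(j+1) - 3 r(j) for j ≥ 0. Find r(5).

r(2) = -3(6) - 3(7) = -39
r(3) = -3(-39) - 3(6) = 99
r(4) = -3(99) - 3(-39) = -180
r(5) = -3(-180) - 3(99) = 243

243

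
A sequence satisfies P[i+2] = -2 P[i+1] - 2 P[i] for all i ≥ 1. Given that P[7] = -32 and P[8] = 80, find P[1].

Rearranging, P[i-2] = (P[i] + 2 P[i-1]) / -2.
P[6] = (80 + 2*(-32)) / -2 = 16/-2 = -8
P[5] = (-32 + 2*(-8)) / -2 = -48/-2 = 24
P[4] = (-8 + 2*24) / -2 = 40/-2 = -20
P[3] = (24 + 2*(-20)) / -2 = -16/-2 = 8
P[2] = (-20 + 2*8) / -2 = -4/-2 = 2
P[1] = (8 + 2*2) / -2 = 12/-2 = -6

-6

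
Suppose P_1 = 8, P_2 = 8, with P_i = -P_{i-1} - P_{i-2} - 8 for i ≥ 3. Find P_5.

8

P_3 = -8 - 8 - 8 = -24
P_4 = -(-24) - 8 - 8 = 8
P_5 = -8 - (-24) - 8 = 8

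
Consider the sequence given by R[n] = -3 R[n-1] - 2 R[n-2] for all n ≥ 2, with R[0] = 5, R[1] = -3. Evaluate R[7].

249

R[2] = -3*(-3) - 2*5 = -1
R[3] = -3*(-1) - 2*(-3) = 9
R[4] = -3*9 - 2*(-1) = -25
R[5] = -3*(-25) - 2*9 = 57
R[6] = -3*57 - 2*(-25) = -121
R[7] = -3*(-121) - 2*57 = 249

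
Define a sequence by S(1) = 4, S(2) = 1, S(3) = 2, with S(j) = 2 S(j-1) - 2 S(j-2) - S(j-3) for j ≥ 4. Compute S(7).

-12

S(4) = 2*2 - 2*1 - 4 = -2
S(5) = 2*(-2) - 2*2 - 1 = -9
S(6) = 2*(-9) - 2*(-2) - 2 = -16
S(7) = 2*(-16) - 2*(-9) - (-2) = -12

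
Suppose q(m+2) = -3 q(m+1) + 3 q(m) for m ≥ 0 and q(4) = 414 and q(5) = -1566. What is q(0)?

4

Rearranging, q(m-2) = (q(m) + 3 q(m-1)) / 3.
q(3) = (-1566 + 3*414) / 3 = -324/3 = -108
q(2) = (414 + 3*(-108)) / 3 = 90/3 = 30
q(1) = (-108 + 3*30) / 3 = -18/3 = -6
q(0) = (30 + 3*(-6)) / 3 = 12/3 = 4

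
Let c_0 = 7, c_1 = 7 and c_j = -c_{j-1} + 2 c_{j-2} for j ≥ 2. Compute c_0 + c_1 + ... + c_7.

56

c_2 = -7 + 2(7) = 7
c_3 = -7 + 2(7) = 7
c_4 = -7 + 2(7) = 7
c_5 = -7 + 2(7) = 7
c_6 = -7 + 2(7) = 7
c_7 = -7 + 2(7) = 7
Sum = 7 + 7 + 7 + 7 + 7 + 7 + 7 + 7 = 56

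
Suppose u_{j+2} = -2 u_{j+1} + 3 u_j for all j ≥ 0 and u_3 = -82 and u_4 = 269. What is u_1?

Rearranging, u_{j-2} = (u_j + 2 u_{j-1}) / 3.
u_2 = (269 + 2*(-82)) / 3 = 105/3 = 35
u_1 = (-82 + 2*35) / 3 = -12/3 = -4

-4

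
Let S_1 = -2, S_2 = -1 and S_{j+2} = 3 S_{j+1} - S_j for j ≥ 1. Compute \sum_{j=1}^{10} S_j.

-990

S_3 = 3(-1) - (-2) = -1
S_4 = 3(-1) - (-1) = -2
S_5 = 3(-2) - (-1) = -5
S_6 = 3(-5) - (-2) = -13
S_7 = 3(-13) - (-5) = -34
S_8 = 3(-34) - (-13) = -89
S_9 = 3(-89) - (-34) = -233
S_{10} = 3(-233) - (-89) = -610
Sum = (-2) + (-1) + (-1) + (-2) + (-5) + (-13) + (-34) + (-89) + (-233) + (-610) = -990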